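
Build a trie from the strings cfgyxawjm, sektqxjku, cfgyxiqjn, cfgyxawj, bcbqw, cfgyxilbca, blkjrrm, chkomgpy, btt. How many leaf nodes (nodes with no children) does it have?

8

A leaf is a node with no children — equivalently, the end of a word that is not a proper prefix of any other stored word.
Those words: "bcbqw", "blkjrrm", "btt", "cfgyxawjm", "cfgyxilbca", "cfgyxiqjn", "chkomgpy", "sektqxjku"
Leaf count: 8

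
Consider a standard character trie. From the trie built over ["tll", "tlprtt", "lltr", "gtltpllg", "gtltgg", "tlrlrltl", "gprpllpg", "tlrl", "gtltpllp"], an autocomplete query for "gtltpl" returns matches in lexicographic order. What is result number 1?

DFS of the "gtltpl" subtree visits, in order: "gtltpllg", "gtltpllp"
The 1st is gtltpllg.

gtltpllg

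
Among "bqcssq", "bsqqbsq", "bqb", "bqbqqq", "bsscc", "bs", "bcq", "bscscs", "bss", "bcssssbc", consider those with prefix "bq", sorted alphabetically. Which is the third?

DFS of the "bq" subtree visits, in order: "bqb", "bqbqqq", "bqcssq"
Position 3: bqcssq

bqcssq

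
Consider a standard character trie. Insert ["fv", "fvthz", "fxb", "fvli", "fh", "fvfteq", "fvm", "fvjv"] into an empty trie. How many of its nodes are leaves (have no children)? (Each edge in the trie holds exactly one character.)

7

Leaves are exactly the stored words that no other stored word extends.
Those words: "fh", "fvfteq", "fvjv", "fvli", "fvm", "fvthz", "fxb"
Leaf count: 7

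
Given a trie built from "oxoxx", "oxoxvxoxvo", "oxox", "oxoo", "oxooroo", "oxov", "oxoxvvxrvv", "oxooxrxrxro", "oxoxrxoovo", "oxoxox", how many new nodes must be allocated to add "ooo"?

2

"o" is already a path in the trie; the remaining "oo" must be added.
Each of the 2 remaining characters creates one node.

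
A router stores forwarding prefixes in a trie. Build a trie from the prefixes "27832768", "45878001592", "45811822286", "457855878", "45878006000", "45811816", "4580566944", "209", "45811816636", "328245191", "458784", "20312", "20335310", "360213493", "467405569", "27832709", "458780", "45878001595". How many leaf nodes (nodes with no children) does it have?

Leaves are exactly the stored words that no other stored word extends.
Those words: "20312", "20335310", "209", "27832709", "27832768", "328245191", "360213493", "457855878", "4580566944", "45811816636", "45811822286", "45878001592", "45878001595", "45878006000", "458784", "467405569"
Leaf count: 16

16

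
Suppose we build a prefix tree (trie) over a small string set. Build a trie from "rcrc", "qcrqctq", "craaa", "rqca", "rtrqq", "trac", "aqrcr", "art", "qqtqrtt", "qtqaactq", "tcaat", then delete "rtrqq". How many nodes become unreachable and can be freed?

4

A node on "rtrqq"'s path can go only if nothing else ends at it or branches off below it.
The suffix "trqq" (4 nodes) is used only by "rtrqq"; the node for "r" still has the child "c", so pruning stops there.
Nodes removed: 4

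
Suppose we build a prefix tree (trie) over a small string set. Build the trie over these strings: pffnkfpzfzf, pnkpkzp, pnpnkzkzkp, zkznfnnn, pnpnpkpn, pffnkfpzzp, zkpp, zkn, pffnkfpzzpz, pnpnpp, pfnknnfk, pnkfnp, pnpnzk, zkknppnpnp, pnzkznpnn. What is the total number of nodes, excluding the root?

70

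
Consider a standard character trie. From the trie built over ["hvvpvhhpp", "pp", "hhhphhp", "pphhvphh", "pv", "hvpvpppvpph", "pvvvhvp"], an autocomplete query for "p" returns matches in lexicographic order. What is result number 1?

pp

Words with prefix "p", in lexicographic order: "pp", "pphhvphh", "pv", "pvvvhvp"
Position 1: pp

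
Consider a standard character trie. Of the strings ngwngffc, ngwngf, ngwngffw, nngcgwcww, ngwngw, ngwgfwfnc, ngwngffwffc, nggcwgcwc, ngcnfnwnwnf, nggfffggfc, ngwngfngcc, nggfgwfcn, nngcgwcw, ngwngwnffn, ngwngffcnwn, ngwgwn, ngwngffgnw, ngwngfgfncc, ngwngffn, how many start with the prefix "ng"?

17

Filter for entries beginning with "ng":
Words under "ng": ngcnfnwnwnf, nggcwgcwc, nggfffggfc, nggfgwfcn, ngwgfwfnc, ngwgwn, ngwngf, ngwngffc, ngwngffcnwn, ngwngffgnw, ngwngffn, ngwngffw, ngwngffwffc, ngwngfgfncc, ngwngfngcc, ngwngw, ngwngwnffn
Count: 17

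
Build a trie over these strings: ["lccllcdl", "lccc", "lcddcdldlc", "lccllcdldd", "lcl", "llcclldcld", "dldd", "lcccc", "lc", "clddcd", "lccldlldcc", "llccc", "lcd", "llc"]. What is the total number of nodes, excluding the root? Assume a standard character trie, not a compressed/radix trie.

Insert word by word; a character creates a node only if that edge doesn't already exist:
  "lccllcdl" → 8 new (l, c, c, l, l, c, d, l)
  "lccc" → prefix "lcc" already present; 1 new (c)
  "lcddcdldlc" → prefix "lc" already present; 8 new (d, d, c, d, l, d, l, c)
  "lccllcdldd" → prefix "lccllcdl" already present; 2 new (d, d)
  "lcl" → prefix "lc" already present; 1 new (l)
  "llcclldcld" → prefix "l" already present; 9 new (l, c, c, l, l, d, c, l, d)
  "dldd" → 4 new (d, l, d, d)
  "lcccc" → prefix "lccc" already present; 1 new (c)
  "lc" → prefix "lc" already present; 0 new (none)
  "clddcd" → 6 new (c, l, d, d, c, d)
  "lccldlldcc" → prefix "lccl" already present; 6 new (d, l, l, d, c, c)
  "llccc" → prefix "llcc" already present; 1 new (c)
  "lcd" → prefix "lcd" already present; 0 new (none)
  "llc" → prefix "llc" already present; 0 new (none)
Total nodes = 8 + 1 + 8 + 2 + 1 + 9 + 4 + 1 + 0 + 6 + 6 + 1 + 0 + 0 = 47

47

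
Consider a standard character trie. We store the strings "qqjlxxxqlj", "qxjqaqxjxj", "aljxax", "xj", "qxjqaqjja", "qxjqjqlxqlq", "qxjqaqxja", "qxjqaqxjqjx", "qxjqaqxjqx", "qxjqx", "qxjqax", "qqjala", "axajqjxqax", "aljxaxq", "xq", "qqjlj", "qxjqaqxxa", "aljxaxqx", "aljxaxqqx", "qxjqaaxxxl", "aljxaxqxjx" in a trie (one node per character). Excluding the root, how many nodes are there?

71

Count nodes per top-level branch (shared prefixes stored once):
  'a'-branch (aljxax, aljxaxq, aljxaxqqx, aljxaxqx, aljxaxqxjx, axajqjxqax): 21 nodes
  'q'-branch (qqjala, qqjlj, qqjlxxxqlj, qxjqaaxxxl, qxjqaqjja, qxjqaqxja, qxjqaqxjqjx, qxjqaqxjqx, qxjqaqxjxj, qxjqaqxxa, qxjqax, qxjqjqlxqlq, qxjqx): 47 nodes
  'x'-branch (xj, xq): 3 nodes
Sum: 71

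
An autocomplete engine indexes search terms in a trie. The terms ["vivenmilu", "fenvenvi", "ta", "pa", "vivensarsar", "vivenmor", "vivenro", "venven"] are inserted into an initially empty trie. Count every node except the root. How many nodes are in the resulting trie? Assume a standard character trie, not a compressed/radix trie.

36

Count nodes per top-level branch (shared prefixes stored once):
  'f'-branch (fenvenvi): 8 nodes
  'p'-branch (pa): 2 nodes
  't'-branch (ta): 2 nodes
  'v'-branch (venven, vivenmilu, vivenmor, vivenro, vivensarsar): 24 nodes
Sum: 36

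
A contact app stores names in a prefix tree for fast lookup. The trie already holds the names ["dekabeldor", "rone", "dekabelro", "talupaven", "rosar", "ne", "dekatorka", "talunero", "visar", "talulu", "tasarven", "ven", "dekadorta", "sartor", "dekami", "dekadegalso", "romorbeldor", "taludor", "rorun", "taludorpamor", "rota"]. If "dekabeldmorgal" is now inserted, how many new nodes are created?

6

The longest prefix of "dekabeldmorgal" already in the trie is "dekabeld" (length 8).
New nodes needed: |"dekabeldmorgal"| − 8 = 14 − 8 = 6.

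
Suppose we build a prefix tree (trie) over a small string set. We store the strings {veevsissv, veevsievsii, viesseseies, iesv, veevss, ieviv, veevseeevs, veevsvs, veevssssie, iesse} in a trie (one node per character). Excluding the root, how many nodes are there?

Count nodes per top-level branch (shared prefixes stored once):
  'i'-branch (iesse, iesv, ieviv): 9 nodes
  'v'-branch (veevseeevs, veevsievsii, veevsissv, veevss, veevssssie, veevsvs, viesseseies): 36 nodes
Sum: 45

45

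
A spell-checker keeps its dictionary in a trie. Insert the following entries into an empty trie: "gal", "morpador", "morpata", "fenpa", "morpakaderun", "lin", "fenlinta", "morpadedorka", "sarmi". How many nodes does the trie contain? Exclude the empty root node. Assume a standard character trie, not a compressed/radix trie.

44

Count nodes per top-level branch (shared prefixes stored once):
  'f'-branch (fenlinta, fenpa): 10 nodes
  'g'-branch (gal): 3 nodes
  'l'-branch (lin): 3 nodes
  'm'-branch (morpadedorka, morpador, morpakaderun, morpata): 23 nodes
  's'-branch (sarmi): 5 nodes
Sum: 44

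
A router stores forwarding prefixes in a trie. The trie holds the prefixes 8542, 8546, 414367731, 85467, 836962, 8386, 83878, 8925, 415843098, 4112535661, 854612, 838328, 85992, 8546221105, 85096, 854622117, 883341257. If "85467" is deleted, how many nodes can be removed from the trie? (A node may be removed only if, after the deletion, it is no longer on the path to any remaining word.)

1

After clearing the end-marker at "85467", prune upward until reaching a node still needed by another word.
The suffix "7" (1 node) is used only by "85467"; the node for "8546" still has the child "1", so pruning stops there.
Nodes removed: 1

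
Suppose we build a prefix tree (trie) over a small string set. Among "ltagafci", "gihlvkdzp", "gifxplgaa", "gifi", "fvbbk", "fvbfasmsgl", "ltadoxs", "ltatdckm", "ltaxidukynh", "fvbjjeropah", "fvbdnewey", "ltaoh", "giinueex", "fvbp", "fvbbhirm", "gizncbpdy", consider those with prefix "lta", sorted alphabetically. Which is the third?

ltaoh

DFS of the "lta" subtree visits, in order: "ltadoxs", "ltagafci", "ltaoh", "ltatdckm", "ltaxidukynh"
Position 3: ltaoh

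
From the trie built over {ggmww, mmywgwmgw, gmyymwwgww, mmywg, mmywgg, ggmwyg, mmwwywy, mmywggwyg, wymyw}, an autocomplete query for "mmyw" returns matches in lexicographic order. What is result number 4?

mmywgwmgw

Words with prefix "mmyw", in lexicographic order: "mmywg", "mmywgg", "mmywggwyg", "mmywgwmgw"
Position 4: mmywgwmgw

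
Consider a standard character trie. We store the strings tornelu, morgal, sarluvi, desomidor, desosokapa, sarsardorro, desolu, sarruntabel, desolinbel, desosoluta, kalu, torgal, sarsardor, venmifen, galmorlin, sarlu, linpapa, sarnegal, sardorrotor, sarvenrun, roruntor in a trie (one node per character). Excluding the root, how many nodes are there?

Trace insertions, counting only characters that open a new branch:
  "tornelu" → 7 new (t, o, r, n, e, l, u)
  "morgal" → 6 new (m, o, r, g, a, l)
  "sarluvi" → 7 new (s, a, r, l, u, v, i)
  "desomidor" → 9 new (d, e, s, o, m, i, d, o, r)
  "desosokapa" → prefix "deso" already present; 6 new (s, o, k, a, p, a)
  "sarsardorro" → prefix "sar" already present; 8 new (s, a, r, d, o, r, r, o)
  "desolu" → prefix "deso" already present; 2 new (l, u)
  "sarruntabel" → prefix "sar" already present; 8 new (r, u, n, t, a, b, e, l)
  "desolinbel" → prefix "desol" already present; 5 new (i, n, b, e, l)
  "desosoluta" → prefix "desoso" already present; 4 new (l, u, t, a)
  "kalu" → 4 new (k, a, l, u)
  "torgal" → prefix "tor" already present; 3 new (g, a, l)
  "sarsardor" → prefix "sarsardor" already present; 0 new (none)
  "venmifen" → 8 new (v, e, n, m, i, f, e, n)
  "galmorlin" → 9 new (g, a, l, m, o, r, l, i, n)
  "sarlu" → prefix "sarlu" already present; 0 new (none)
  "linpapa" → 7 new (l, i, n, p, a, p, a)
  "sarnegal" → prefix "sar" already present; 5 new (n, e, g, a, l)
  "sardorrotor" → prefix "sar" already present; 8 new (d, o, r, r, o, t, o, r)
  "sarvenrun" → prefix "sar" already present; 6 new (v, e, n, r, u, n)
  "roruntor" → 8 new (r, o, r, u, n, t, o, r)
Total nodes = 7 + 6 + 7 + 9 + 6 + 8 + 2 + 8 + 5 + 4 + 4 + 3 + 0 + 8 + 9 + 0 + 7 + 5 + 8 + 6 + 8 = 120

120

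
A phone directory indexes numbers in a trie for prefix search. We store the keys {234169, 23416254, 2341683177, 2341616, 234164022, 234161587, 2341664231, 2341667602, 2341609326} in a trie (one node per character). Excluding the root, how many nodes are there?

37

Insert word by word; a character creates a node only if that edge doesn't already exist:
  "234169" → 6 new (2, 3, 4, 1, 6, 9)
  "23416254" → prefix "23416" already present; 3 new (2, 5, 4)
  "2341683177" → prefix "23416" already present; 5 new (8, 3, 1, 7, 7)
  "2341616" → prefix "23416" already present; 2 new (1, 6)
  "234164022" → prefix "23416" already present; 4 new (4, 0, 2, 2)
  "234161587" → prefix "234161" already present; 3 new (5, 8, 7)
  "2341664231" → prefix "23416" already present; 5 new (6, 4, 2, 3, 1)
  "2341667602" → prefix "234166" already present; 4 new (7, 6, 0, 2)
  "2341609326" → prefix "23416" already present; 5 new (0, 9, 3, 2, 6)
Total nodes = 6 + 3 + 5 + 2 + 4 + 3 + 5 + 4 + 5 = 37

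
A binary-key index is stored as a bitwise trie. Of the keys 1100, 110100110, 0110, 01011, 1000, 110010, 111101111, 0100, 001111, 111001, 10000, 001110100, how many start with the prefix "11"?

Walk to "11"; the words in its subtree are exactly those with that prefix.
Words under "11": 1100, 110010, 110100110, 111001, 111101111
Count: 5

5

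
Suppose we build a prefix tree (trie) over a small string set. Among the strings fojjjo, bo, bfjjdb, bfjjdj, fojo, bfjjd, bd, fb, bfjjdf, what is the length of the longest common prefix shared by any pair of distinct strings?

Equivalently: take the maximum, over all pairs, of their longest common prefix length.
e.g. "bfjjd" and "bfjjdb" share the prefix "bfjjd" of length 5; no pair shares a longer one.
Longest shared-prefix length: 5

5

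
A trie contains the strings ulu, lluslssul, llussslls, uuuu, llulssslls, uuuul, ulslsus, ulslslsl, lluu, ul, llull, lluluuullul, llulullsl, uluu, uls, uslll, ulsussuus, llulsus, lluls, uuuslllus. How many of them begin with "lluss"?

Traverse to the node for "lluss", then collect every word in that subtree.
Matches: "llussslls"
Count: 1

1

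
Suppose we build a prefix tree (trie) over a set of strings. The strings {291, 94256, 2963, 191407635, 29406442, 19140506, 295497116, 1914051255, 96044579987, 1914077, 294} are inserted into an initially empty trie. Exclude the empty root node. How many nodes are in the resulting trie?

50

Trace insertions, counting only characters that open a new branch:
  "291" → 3 new (2, 9, 1)
  "94256" → 5 new (9, 4, 2, 5, 6)
  "2963" → prefix "29" already present; 2 new (6, 3)
  "191407635" → 9 new (1, 9, 1, 4, 0, 7, 6, 3, 5)
  "29406442" → prefix "29" already present; 6 new (4, 0, 6, 4, 4, 2)
  "19140506" → prefix "19140" already present; 3 new (5, 0, 6)
  "295497116" → prefix "29" already present; 7 new (5, 4, 9, 7, 1, 1, 6)
  "1914051255" → prefix "191405" already present; 4 new (1, 2, 5, 5)
  "96044579987" → prefix "9" already present; 10 new (6, 0, 4, 4, 5, 7, 9, 9, 8, 7)
  "1914077" → prefix "191407" already present; 1 new (7)
  "294" → prefix "294" already present; 0 new (none)
Total nodes = 3 + 5 + 2 + 9 + 6 + 3 + 7 + 4 + 10 + 1 + 0 = 50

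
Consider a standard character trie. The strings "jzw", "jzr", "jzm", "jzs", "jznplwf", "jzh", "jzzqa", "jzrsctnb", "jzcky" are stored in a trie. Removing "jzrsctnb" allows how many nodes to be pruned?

A node on "jzrsctnb"'s path can go only if nothing else ends at it or branches off below it.
The suffix "sctnb" (5 nodes) is used only by "jzrsctnb"; "jzr" is itself a stored word, so pruning stops there.
Nodes removed: 5

5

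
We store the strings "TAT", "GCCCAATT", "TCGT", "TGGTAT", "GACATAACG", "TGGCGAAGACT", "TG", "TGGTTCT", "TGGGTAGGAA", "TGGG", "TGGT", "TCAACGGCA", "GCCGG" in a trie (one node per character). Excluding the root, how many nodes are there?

54

Trace insertions, counting only characters that open a new branch:
  "TAT" → 3 new (T, A, T)
  "GCCCAATT" → 8 new (G, C, C, C, A, A, T, T)
  "TCGT" → prefix "T" already present; 3 new (C, G, T)
  "TGGTAT" → prefix "T" already present; 5 new (G, G, T, A, T)
  "GACATAACG" → prefix "G" already present; 8 new (A, C, A, T, A, A, C, G)
  "TGGCGAAGACT" → prefix "TGG" already present; 8 new (C, G, A, A, G, A, C, T)
  "TG" → prefix "TG" already present; 0 new (none)
  "TGGTTCT" → prefix "TGGT" already present; 3 new (T, C, T)
  "TGGGTAGGAA" → prefix "TGG" already present; 7 new (G, T, A, G, G, A, A)
  "TGGG" → prefix "TGGG" already present; 0 new (none)
  "TGGT" → prefix "TGGT" already present; 0 new (none)
  "TCAACGGCA" → prefix "TC" already present; 7 new (A, A, C, G, G, C, A)
  "GCCGG" → prefix "GCC" already present; 2 new (G, G)
Total nodes = 3 + 8 + 3 + 5 + 8 + 8 + 0 + 3 + 7 + 0 + 0 + 7 + 2 = 54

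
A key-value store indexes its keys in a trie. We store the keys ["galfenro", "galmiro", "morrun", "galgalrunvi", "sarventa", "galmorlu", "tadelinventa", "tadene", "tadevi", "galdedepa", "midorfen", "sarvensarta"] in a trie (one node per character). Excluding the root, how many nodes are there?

72

Count nodes per top-level branch (shared prefixes stored once):
  'g'-branch (galdedepa, galfenro, galgalrunvi, galmiro, galmorlu): 30 nodes
  'm'-branch (midorfen, morrun): 13 nodes
  's'-branch (sarvensarta, sarventa): 13 nodes
  't'-branch (tadelinventa, tadene, tadevi): 16 nodes
Sum: 72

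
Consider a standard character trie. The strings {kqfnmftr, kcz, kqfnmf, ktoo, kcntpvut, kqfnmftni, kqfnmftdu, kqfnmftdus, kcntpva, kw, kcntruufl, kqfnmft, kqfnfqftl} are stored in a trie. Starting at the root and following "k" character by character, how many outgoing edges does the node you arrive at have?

4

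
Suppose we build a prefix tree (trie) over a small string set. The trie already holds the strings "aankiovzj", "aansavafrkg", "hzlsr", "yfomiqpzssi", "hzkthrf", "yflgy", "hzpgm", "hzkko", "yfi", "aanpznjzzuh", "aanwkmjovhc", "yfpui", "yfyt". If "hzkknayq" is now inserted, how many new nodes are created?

4

"hzkk" is already a path in the trie; the remaining "nayq" must be added.
New nodes needed: |"hzkknayq"| − 4 = 8 − 4 = 4.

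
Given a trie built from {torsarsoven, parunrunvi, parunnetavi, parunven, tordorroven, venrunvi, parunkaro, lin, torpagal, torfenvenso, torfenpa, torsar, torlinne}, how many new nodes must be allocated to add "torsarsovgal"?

3

Walking "torsarsovgal" from the root, the first 9 characters ("torsarsov") follow existing edges; "g" is the first miss.
New nodes needed: |"torsarsovgal"| − 9 = 12 − 9 = 3.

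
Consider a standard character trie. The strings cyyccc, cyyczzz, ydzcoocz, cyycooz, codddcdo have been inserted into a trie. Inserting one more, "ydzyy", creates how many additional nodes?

The longest prefix of "ydzyy" already in the trie is "ydz" (length 3).
So 5 − 3 = 2 new nodes.

2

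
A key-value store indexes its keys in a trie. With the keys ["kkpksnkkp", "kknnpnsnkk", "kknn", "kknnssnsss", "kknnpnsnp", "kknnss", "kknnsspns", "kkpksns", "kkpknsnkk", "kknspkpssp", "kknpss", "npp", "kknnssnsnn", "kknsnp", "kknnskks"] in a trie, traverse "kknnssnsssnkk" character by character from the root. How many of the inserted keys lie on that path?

Traverse "kknnssnsssnkk" character by character; count nodes along the way that are marked as word ends.
Prefixes of the query that are stored words: "kknn", "kknnss", "kknnssnsss"
Count: 3

3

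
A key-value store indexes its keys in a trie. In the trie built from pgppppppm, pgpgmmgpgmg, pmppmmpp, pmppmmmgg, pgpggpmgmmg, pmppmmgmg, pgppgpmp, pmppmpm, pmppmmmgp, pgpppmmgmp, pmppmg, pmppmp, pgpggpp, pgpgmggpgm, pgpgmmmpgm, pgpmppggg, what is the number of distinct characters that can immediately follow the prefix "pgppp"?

The children of the "pgppp" node are the distinct next characters among strings starting with "pgppp".
Characters that immediately follow "pgppp" among the stored strings: {m, p}.
That node has 2 child edges.

2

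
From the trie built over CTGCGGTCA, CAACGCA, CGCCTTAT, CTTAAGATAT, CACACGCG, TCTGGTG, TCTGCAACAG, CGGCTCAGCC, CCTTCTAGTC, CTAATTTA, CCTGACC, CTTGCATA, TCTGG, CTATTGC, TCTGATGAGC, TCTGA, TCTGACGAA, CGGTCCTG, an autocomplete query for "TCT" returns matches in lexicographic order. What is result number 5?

TCTGG

Words with prefix "TCT", in lexicographic order: "TCTGA", "TCTGACGAA", "TCTGATGAGC", "TCTGCAACAG", "TCTGG", "TCTGGTG"
Position 5: TCTGG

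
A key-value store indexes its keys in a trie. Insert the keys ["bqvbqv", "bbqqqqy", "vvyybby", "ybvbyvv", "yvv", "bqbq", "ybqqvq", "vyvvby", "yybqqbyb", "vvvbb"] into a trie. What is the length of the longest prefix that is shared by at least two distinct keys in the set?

Equivalently: take the maximum, over all pairs, of their longest common prefix length.
e.g. "bqbq" and "bqvbqv" share the prefix "bq" of length 2; no pair shares a longer one.
Longest shared-prefix length: 2

2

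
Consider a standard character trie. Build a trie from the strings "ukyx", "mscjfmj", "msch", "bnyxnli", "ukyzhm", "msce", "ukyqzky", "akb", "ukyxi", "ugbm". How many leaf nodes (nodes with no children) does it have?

A leaf is a node with no children — equivalently, the end of a word that is not a proper prefix of any other stored word.
Those words: "akb", "bnyxnli", "msce", "msch", "mscjfmj", "ugbm", "ukyqzky", "ukyxi", "ukyzhm"
Leaf count: 9

9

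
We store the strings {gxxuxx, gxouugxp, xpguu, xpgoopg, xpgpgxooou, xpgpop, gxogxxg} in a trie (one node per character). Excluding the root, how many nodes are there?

34

Count nodes per top-level branch (shared prefixes stored once):
  'g'-branch (gxogxxg, gxouugxp, gxxuxx): 16 nodes
  'x'-branch (xpgoopg, xpgpgxooou, xpgpop, xpguu): 18 nodes
Sum: 34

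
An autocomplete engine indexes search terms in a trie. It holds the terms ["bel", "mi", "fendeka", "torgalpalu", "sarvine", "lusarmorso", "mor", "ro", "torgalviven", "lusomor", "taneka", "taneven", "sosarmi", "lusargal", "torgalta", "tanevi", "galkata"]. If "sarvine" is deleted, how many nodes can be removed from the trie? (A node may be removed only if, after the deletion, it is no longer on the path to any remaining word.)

6

Walk "sarvine" from the leaf back toward the root, removing each node that no remaining word uses.
The suffix "arvine" (6 nodes) is used only by "sarvine"; the node for "s" still has the child "o", so pruning stops there.
Nodes removed: 6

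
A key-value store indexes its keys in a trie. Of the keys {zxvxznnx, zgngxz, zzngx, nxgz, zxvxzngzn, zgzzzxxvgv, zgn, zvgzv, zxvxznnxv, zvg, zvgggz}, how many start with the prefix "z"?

10

Walk to "z"; the words in its subtree are exactly those with that prefix.
Words under "z": zgn, zgngxz, zgzzzxxvgv, zvg, zvgggz, zvgzv, zxvxzngzn, zxvxznnx, zxvxznnxv, zzngx
Count: 10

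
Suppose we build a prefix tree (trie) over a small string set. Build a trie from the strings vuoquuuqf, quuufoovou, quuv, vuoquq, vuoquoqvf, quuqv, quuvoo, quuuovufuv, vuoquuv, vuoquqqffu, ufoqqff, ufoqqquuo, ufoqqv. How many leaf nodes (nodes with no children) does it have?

11

A leaf is a node with no children — equivalently, the end of a word that is not a proper prefix of any other stored word.
Those words: "quuqv", "quuufoovou", "quuuovufuv", "quuvoo", "ufoqqff", "ufoqqquuo", "ufoqqv", "vuoquoqvf", "vuoquqqffu", "vuoquuuqf", "vuoquuv"
Leaf count: 11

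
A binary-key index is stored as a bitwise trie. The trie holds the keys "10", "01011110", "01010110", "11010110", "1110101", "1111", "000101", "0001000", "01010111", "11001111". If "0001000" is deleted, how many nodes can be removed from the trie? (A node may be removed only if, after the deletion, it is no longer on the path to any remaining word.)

2

Walk "0001000" from the leaf back toward the root, removing each node that no remaining word uses.
The suffix "00" (2 nodes) is used only by "0001000"; the node for "00010" still has the child "1", so pruning stops there.
Nodes removed: 2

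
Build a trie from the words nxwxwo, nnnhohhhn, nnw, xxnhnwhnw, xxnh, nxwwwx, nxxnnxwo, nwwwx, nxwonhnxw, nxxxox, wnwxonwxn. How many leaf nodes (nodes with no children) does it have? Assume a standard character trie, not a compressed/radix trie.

10

Leaves are exactly the stored words that no other stored word extends.
Those words: "nnnhohhhn", "nnw", "nwwwx", "nxwonhnxw", "nxwwwx", "nxwxwo", "nxxnnxwo", "nxxxox", "wnwxonwxn", "xxnhnwhnw"
Leaf count: 10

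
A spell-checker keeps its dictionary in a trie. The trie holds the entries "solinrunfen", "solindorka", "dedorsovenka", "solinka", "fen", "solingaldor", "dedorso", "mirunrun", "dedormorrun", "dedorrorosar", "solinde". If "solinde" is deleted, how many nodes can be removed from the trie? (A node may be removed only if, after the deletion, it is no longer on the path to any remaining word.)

Walk "solinde" from the leaf back toward the root, removing each node that no remaining word uses.
The suffix "e" (1 node) is used only by "solinde"; the node for "solind" still has the child "o", so pruning stops there.
Nodes removed: 1

1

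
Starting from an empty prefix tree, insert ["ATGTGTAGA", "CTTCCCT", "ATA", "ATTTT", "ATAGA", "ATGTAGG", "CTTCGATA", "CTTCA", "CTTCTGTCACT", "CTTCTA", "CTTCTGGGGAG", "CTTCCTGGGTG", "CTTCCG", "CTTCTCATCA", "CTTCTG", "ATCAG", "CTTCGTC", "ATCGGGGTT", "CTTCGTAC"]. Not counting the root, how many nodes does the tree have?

68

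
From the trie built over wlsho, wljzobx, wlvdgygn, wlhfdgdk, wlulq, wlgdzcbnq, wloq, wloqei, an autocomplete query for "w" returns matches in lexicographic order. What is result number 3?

wljzobx

Filter for "w…" and sort: "wlgdzcbnq", "wlhfdgdk", "wljzobx", "wloq", "wloqei", "wlsho", "wlulq", "wlvdgygn"
Position 3: wljzobx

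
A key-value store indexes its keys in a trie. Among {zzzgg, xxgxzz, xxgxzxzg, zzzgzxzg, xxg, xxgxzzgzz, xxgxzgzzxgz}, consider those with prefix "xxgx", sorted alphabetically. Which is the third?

xxgxzz

DFS of the "xxgx" subtree visits, in order: "xxgxzgzzxgz", "xxgxzxzg", "xxgxzz", "xxgxzzgzz"
The 3rd is xxgxzz.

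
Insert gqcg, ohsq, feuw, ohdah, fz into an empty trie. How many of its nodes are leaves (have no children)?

5

Leaves are exactly the stored words that no other stored word extends.
Those words: "feuw", "fz", "gqcg", "ohdah", "ohsq"
Leaf count: 5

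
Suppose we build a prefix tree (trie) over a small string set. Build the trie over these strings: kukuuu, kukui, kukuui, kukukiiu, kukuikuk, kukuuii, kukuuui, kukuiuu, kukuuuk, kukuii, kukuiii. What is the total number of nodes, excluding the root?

22

Trie structure (* marks end of a word):
(root)
└─ k
   └─ u
      └─ k
         └─ u
            ├─ i *
            │  ├─ i *
            │  │  └─ i *
            │  ├─ k
            │  │  └─ u
            │  │     └─ k *
            │  └─ u
            │     └─ u *
            ├─ k
            │  └─ i
            │     └─ i
            │        └─ u *
            └─ u
               ├─ i *
               │  └─ i *
               └─ u *
                  ├─ i *
                  └─ k *
Counting every labelled node above: 22.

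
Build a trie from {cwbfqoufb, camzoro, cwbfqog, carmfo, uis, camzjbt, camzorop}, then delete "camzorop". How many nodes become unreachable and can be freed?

A node on "camzorop"'s path can go only if nothing else ends at it or branches off below it.
The suffix "p" (1 node) is used only by "camzorop"; "camzoro" is itself a stored word, so pruning stops there.
Nodes removed: 1

1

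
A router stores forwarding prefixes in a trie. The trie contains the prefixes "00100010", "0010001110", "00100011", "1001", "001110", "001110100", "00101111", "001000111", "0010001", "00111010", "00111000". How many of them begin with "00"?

Filter for entries beginning with "00":
Matches: "0010001", "00100010", "00100011", "001000111", "0010001110", "00101111", "001110", "00111000", "00111010", "001110100"
Count: 10

10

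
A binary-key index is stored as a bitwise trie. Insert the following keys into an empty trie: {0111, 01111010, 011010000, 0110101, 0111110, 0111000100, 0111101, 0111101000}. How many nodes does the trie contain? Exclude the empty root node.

Insert word by word; a character creates a node only if that edge doesn't already exist:
  "0111" → 4 new (0, 1, 1, 1)
  "01111010" → prefix "0111" already present; 4 new (1, 0, 1, 0)
  "011010000" → prefix "011" already present; 6 new (0, 1, 0, 0, 0, 0)
  "0110101" → prefix "011010" already present; 1 new (1)
  "0111110" → prefix "01111" already present; 2 new (1, 0)
  "0111000100" → prefix "0111" already present; 6 new (0, 0, 0, 1, 0, 0)
  "0111101" → prefix "0111101" already present; 0 new (none)
  "0111101000" → prefix "01111010" already present; 2 new (0, 0)
Total nodes = 4 + 4 + 6 + 1 + 2 + 6 + 0 + 2 = 25

25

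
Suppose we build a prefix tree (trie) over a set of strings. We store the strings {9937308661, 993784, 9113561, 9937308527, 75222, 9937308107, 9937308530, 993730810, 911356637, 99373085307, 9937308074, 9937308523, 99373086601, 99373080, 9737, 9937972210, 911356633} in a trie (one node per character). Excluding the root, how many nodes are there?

Insert word by word; a character creates a node only if that edge doesn't already exist:
  "9937308661" → 10 new (9, 9, 3, 7, 3, 0, 8, 6, 6, 1)
  "993784" → prefix "9937" already present; 2 new (8, 4)
  "9113561" → prefix "9" already present; 6 new (1, 1, 3, 5, 6, 1)
  "9937308527" → prefix "9937308" already present; 3 new (5, 2, 7)
  "75222" → 5 new (7, 5, 2, 2, 2)
  "9937308107" → prefix "9937308" already present; 3 new (1, 0, 7)
  "9937308530" → prefix "99373085" already present; 2 new (3, 0)
  "993730810" → prefix "993730810" already present; 0 new (none)
  "911356637" → prefix "911356" already present; 3 new (6, 3, 7)
  "99373085307" → prefix "9937308530" already present; 1 new (7)
  "9937308074" → prefix "9937308" already present; 3 new (0, 7, 4)
  "9937308523" → prefix "993730852" already present; 1 new (3)
  "99373086601" → prefix "993730866" already present; 2 new (0, 1)
  "99373080" → prefix "99373080" already present; 0 new (none)
  "9737" → prefix "9" already present; 3 new (7, 3, 7)
  "9937972210" → prefix "9937" already present; 6 new (9, 7, 2, 2, 1, 0)
  "911356633" → prefix "91135663" already present; 1 new (3)
Total nodes = 10 + 2 + 6 + 3 + 5 + 3 + 2 + 0 + 3 + 1 + 3 + 1 + 2 + 0 + 3 + 6 + 1 = 51

51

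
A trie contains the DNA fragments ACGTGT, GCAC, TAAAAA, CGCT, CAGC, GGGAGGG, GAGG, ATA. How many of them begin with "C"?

Traverse to the node for "C", then collect every word in that subtree.
Words under "C": CAGC, CGCT
Count: 2

2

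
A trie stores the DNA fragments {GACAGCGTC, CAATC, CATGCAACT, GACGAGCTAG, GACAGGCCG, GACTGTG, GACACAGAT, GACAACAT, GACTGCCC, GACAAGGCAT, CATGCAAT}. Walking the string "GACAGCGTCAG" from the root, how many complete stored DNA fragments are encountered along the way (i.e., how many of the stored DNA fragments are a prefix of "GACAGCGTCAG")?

1

Check each prefix of "GACAGCGTCAG" against the stored set — each match is an end-marker on the path.
Prefixes of the query that are stored words: "GACAGCGTC"
Count: 1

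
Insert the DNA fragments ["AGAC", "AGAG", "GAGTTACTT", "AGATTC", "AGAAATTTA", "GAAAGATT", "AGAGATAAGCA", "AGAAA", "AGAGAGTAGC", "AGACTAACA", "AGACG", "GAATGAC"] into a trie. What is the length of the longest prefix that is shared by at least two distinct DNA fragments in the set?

5

Look for the deepest trie node that still has at least two words in its subtree.
e.g. "AGAAA" and "AGAAATTTA" share the prefix "AGAAA" of length 5; no pair shares a longer one.
Longest shared-prefix length: 5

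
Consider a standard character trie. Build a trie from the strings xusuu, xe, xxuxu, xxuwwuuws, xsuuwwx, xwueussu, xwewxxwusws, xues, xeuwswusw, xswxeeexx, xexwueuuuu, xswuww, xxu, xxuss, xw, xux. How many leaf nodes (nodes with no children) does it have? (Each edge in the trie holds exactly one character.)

Leaves are exactly the stored words that no other stored word extends.
Those words: "xeuwswusw", "xexwueuuuu", "xsuuwwx", "xswuww", "xswxeeexx", "xues", "xusuu", "xux", "xwewxxwusws", "xwueussu", "xxuss", "xxuwwuuws", "xxuxu"
Leaf count: 13

13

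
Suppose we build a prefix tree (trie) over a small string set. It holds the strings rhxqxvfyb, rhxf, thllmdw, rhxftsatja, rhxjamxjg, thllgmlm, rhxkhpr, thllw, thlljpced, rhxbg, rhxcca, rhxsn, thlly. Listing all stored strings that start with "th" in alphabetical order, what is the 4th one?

Words with prefix "th", in lexicographic order: "thllgmlm", "thlljpced", "thllmdw", "thllw", "thlly"
The 4th is thllw.

thllw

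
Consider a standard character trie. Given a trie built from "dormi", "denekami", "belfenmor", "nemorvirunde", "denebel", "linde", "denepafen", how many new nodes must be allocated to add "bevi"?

Walking "bevi" from the root, the first 2 characters ("be") follow existing edges; "v" is the first miss.
New nodes needed: |"bevi"| − 2 = 4 − 2 = 2.

2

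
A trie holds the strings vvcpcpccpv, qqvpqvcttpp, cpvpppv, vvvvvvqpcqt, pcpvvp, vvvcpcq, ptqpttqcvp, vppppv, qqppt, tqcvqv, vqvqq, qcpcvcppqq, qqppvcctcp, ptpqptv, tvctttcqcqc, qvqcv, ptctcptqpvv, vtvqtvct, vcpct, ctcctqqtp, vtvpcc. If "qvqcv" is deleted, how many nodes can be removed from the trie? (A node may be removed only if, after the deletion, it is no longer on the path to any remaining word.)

4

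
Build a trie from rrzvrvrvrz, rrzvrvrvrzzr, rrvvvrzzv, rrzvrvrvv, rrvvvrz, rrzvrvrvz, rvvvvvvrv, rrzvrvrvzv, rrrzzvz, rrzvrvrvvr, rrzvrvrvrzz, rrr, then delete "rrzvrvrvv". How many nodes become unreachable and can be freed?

A node on "rrzvrvrvv"'s path can go only if nothing else ends at it or branches off below it.
Every node on "rrzvrvrvv" is still needed (e.g. by "rrzvrvrvvr"), so nothing is freed.
Nodes removed: 0

0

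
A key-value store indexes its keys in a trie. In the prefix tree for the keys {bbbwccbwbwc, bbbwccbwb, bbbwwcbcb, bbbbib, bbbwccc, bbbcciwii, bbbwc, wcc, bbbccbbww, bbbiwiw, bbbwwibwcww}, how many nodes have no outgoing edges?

9

A leaf is a node with no children — equivalently, the end of a word that is not a proper prefix of any other stored word.
Those words: "bbbbib", "bbbccbbww", "bbbcciwii", "bbbiwiw", "bbbwccbwbwc", "bbbwccc", "bbbwwcbcb", "bbbwwibwcww", "wcc"
Leaf count: 9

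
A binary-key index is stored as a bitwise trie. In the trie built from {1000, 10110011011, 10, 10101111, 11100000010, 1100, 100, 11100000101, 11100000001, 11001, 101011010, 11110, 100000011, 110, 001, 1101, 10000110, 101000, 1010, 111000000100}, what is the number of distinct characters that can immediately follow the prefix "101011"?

The children of the "101011" node are the distinct next characters among strings starting with "101011".
Distinct next characters after "101011": 0, 1.
That node has 2 child edges.

2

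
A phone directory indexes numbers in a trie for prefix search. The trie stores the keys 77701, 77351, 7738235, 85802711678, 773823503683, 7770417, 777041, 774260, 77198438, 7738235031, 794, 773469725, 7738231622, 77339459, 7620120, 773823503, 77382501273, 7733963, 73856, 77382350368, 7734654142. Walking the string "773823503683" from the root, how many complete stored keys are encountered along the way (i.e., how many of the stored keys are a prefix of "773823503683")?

4

Check each prefix of "773823503683" against the stored set — each match is an end-marker on the path.
Prefixes of the query that are stored words: "7738235", "773823503", "77382350368", "773823503683"
Count: 4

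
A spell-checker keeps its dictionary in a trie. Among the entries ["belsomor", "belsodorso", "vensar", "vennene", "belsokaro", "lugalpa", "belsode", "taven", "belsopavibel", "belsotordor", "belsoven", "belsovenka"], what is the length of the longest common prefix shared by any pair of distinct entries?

Equivalently: take the maximum, over all pairs, of their longest common prefix length.
e.g. "belsoven" and "belsovenka" share the prefix "belsoven" of length 8; no pair shares a longer one.
Longest shared-prefix length: 8

8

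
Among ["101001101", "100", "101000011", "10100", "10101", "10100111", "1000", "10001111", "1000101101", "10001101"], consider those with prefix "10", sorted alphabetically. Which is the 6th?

10100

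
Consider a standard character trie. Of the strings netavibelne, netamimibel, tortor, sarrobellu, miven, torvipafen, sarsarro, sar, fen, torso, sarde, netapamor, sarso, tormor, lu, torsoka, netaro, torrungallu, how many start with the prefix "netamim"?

1

Walk to "netamim"; the words in its subtree are exactly those with that prefix.
Matches: "netamimibel"
Count: 1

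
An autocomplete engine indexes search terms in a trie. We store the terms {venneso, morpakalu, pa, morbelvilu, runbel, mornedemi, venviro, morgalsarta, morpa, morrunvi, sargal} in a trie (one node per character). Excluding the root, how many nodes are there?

60

Trace insertions, counting only characters that open a new branch:
  "venneso" → 7 new (v, e, n, n, e, s, o)
  "morpakalu" → 9 new (m, o, r, p, a, k, a, l, u)
  "pa" → 2 new (p, a)
  "morbelvilu" → prefix "mor" already present; 7 new (b, e, l, v, i, l, u)
  "runbel" → 6 new (r, u, n, b, e, l)
  "mornedemi" → prefix "mor" already present; 6 new (n, e, d, e, m, i)
  "venviro" → prefix "ven" already present; 4 new (v, i, r, o)
  "morgalsarta" → prefix "mor" already present; 8 new (g, a, l, s, a, r, t, a)
  "morpa" → prefix "morpa" already present; 0 new (none)
  "morrunvi" → prefix "mor" already present; 5 new (r, u, n, v, i)
  "sargal" → 6 new (s, a, r, g, a, l)
Total nodes = 7 + 9 + 2 + 7 + 6 + 6 + 4 + 8 + 0 + 5 + 6 = 60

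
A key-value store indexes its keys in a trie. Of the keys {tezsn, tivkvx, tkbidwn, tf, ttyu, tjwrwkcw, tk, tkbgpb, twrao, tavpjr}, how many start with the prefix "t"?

10

Traverse to the node for "t", then collect every word in that subtree.
Matches: "tavpjr", "tezsn", "tf", "tivkvx", "tjwrwkcw", "tk", "tkbgpb", "tkbidwn", "ttyu", "twrao"
Count: 10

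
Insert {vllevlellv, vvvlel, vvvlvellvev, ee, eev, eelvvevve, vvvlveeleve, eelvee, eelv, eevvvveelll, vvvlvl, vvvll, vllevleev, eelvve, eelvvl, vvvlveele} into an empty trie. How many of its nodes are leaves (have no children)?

A leaf is a node with no children — equivalently, the end of a word that is not a proper prefix of any other stored word.
Those words: "eelvee", "eelvvevve", "eelvvl", "eevvvveelll", "vllevleev", "vllevlellv", "vvvlel", "vvvll", "vvvlveeleve", "vvvlvellvev", "vvvlvl"
Leaf count: 11

11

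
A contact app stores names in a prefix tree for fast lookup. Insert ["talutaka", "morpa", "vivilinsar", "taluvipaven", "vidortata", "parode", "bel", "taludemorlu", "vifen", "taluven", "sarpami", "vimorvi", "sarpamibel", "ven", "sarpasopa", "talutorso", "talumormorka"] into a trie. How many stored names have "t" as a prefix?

6

Filter for entries beginning with "t":
Matches: "taludemorlu", "talumormorka", "talutaka", "talutorso", "taluven", "taluvipaven"
Count: 6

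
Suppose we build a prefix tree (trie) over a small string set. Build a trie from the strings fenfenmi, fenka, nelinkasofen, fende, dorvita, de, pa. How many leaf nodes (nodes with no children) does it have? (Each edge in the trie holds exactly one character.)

A leaf is a node with no children — equivalently, the end of a word that is not a proper prefix of any other stored word.
Those words: "de", "dorvita", "fende", "fenfenmi", "fenka", "nelinkasofen", "pa"
Leaf count: 7

7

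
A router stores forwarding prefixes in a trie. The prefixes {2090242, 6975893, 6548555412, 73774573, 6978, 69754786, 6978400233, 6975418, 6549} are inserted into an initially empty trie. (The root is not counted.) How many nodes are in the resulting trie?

45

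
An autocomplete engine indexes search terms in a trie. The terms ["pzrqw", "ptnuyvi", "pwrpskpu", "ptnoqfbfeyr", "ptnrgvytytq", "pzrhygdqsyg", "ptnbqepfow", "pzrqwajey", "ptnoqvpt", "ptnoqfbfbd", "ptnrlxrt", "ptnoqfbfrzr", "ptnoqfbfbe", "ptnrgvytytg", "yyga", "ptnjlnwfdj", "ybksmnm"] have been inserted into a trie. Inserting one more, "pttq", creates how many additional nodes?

The longest prefix of "pttq" already in the trie is "pt" (length 2).
So 4 − 2 = 2 new nodes.

2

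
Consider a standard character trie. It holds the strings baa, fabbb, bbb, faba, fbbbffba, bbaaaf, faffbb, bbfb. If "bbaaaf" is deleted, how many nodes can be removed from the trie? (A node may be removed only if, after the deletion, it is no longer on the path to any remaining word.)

4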